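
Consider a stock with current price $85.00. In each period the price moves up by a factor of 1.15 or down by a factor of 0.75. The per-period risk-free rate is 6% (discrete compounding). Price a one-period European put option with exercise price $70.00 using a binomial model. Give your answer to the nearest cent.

Risk-neutral probability p = (1 + 0.06 − 0.75)/(1.15 − 0.75) = 0.3100/0.4000 = 0.7750
Terminal stock prices: S_u = 97.75, S_d = 63.75
Terminal payoffs (K − S): max(-27.75, 0) = 0, max(6.25, 0) = 6.25
Node 0 (S = 85): V_0 = 1/1.06·[0.7750·0.0000 + 0.2250·6.2500] = 1.3267

$1.33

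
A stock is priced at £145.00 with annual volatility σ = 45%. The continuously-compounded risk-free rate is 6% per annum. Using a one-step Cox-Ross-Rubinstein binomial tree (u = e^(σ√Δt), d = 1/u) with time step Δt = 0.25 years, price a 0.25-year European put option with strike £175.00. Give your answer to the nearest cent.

CRR parameters: u = e^(σ√Δt) = e^(0.45·√0.25) = 1.2523, d = 1/u = 0.7985
Per-period rate: rΔt = 0.06·0.25 = 0.015, so R = e^0.015 = 1.0151
Risk-neutral probability p = (e^0.015 − 0.7985)/(1.2523 − 0.7985) = 0.2166/0.4538 = 0.4773
Terminal stock prices: S_u = 181.6, S_d = 115.8
Terminal payoffs (K − S): max(-6.587, 0) = 0, max(59.22, 0) = 59.22
Node 0 (S = 145): V_0 = e^(−0.015)·[0.4773·0.0000 + 0.5227·59.2151] = 30.4916

£30.49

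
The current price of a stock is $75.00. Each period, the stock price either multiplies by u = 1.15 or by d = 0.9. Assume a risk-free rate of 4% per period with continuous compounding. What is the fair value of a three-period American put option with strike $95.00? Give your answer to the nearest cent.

$20.00

Risk-neutral probability p = (e^0.04 − 0.9)/(1.15 − 0.9) = 0.1408/0.2500 = 0.5632
Terminal stock prices: S_uuu = 114.1, S_uud = 89.27, S_udd = 69.86, S_ddd = 54.68
Terminal payoffs (K − S): max(-19.07, 0) = 0, max(5.731, 0) = 5.731, max(25.14, 0) = 25.14, max(40.32, 0) = 40.32
Node uu (S = 99.19): continuation = e^(−0.04)·[0.5632·0.0000 + 0.4368·5.7313] = 2.4050; exercise value = 0.0000 ≤ continuation, so V_uu = 2.4050
Node ud (S = 77.62): continuation = e^(−0.04)·[0.5632·5.7313 + 0.4368·25.1375] = 13.6500; exercise value = 17.3750 > continuation, so V_ud = 17.3750 (exercise)
Node dd (S = 60.75): continuation = e^(−0.04)·[0.5632·25.1375 + 0.4368·40.3250] = 30.5250; exercise value = 34.2500 > continuation, so V_dd = 34.2500 (exercise)
Node u (S = 86.25): continuation = e^(−0.04)·[0.5632·2.4050 + 0.4368·17.3750] = 8.5926; exercise value = 8.7500 > continuation, so V_u = 8.7500 (exercise)
Node d (S = 67.5): continuation = e^(−0.04)·[0.5632·17.3750 + 0.4368·34.2500] = 23.7750; exercise value = 27.5000 > continuation, so V_d = 27.5000 (exercise)
Node 0 (S = 75): continuation = e^(−0.04)·[0.5632·8.7500 + 0.4368·27.5000] = 16.2750; exercise value = 20.0000 > continuation, so V_0 = 20.0000 (exercise)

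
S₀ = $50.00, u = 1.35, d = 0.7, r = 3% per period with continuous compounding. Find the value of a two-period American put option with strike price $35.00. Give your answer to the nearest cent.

$2.39

Risk-neutral probability p = (e^0.03 − 0.7)/(1.35 − 0.7) = 0.3305/0.6500 = 0.5084
Terminal stock prices: S_uu = 91.13, S_ud = 47.25, S_dd = 24.5
Terminal payoffs (K − S): max(-56.13, 0) = 0, max(-12.25, 0) = 0, max(10.5, 0) = 10.5
Node u (S = 67.5): continuation = e^(−0.03)·[0.5084·0.0000 + 0.4916·0.0000] = 0.0000; exercise value = 0.0000 ≤ continuation, so V_u = 0.0000
Node d (S = 35): continuation = e^(−0.03)·[0.5084·0.0000 + 0.4916·10.5000] = 5.0093; exercise value = 0.0000 ≤ continuation, so V_d = 5.0093
Node 0 (S = 50): continuation = e^(−0.03)·[0.5084·0.0000 + 0.4916·5.0093] = 2.3898; exercise value = 0.0000 ≤ continuation, so V_0 = 2.3898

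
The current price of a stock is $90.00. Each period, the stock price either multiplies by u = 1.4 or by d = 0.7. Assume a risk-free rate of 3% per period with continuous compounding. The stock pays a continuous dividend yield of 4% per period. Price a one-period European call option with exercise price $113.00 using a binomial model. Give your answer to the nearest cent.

$5.23

Per-period risk-free factor R = e^0.03 = 1.0305; dividend-adjusted growth = e^(0.03−0.04) = 0.9900.
Risk-neutral probability p = (0.9900 − 0.7)/(1.4 − 0.7) = 0.2900/0.7000 = 0.4144
Terminal stock prices: S_u = 126, S_d = 63
Terminal payoffs (S − K): max(13, 0) = 13, max(-50, 0) = 0
Node 0 (S = 90): V_0 = e^(−0.03)·[0.4144·13.0000 + 0.5856·0.0000] = 5.2274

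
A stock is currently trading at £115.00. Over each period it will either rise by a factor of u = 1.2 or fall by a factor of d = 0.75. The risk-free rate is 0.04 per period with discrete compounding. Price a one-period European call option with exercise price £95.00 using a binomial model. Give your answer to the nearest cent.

Risk-neutral probability p = (1 + 0.04 − 0.75)/(1.2 − 0.75) = 0.2900/0.4500 = 0.6444
Terminal stock prices: S_u = 138, S_d = 86.25
Terminal payoffs (S − K): max(43, 0) = 43, max(-8.75, 0) = 0
Node 0 (S = 115): V_0 = 1/1.04·[0.6444·43.0000 + 0.3556·0.0000] = 26.6453

£26.65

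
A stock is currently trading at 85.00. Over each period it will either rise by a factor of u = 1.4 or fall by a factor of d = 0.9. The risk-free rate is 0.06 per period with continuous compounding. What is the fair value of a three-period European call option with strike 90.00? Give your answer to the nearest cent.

Risk-neutral probability p = (e^0.06 − 0.9)/(1.4 − 0.9) = 0.1618/0.5000 = 0.3237
Terminal stock prices: S_uuu = 233.2, S_uud = 149.9, S_udd = 96.39, S_ddd = 61.97
Terminal payoffs (S − K): max(143.2, 0) = 143.2, max(59.94, 0) = 59.94, max(6.39, 0) = 6.39, max(-28.03, 0) = 0
Node uu (S = 166.6): V_uu = e^(−0.06)·[0.3237·143.2400 + 0.6763·59.9400] = 81.8412
Node ud (S = 107.1): V_ud = e^(−0.06)·[0.3237·59.9400 + 0.6763·6.3900] = 22.3412
Node dd (S = 68.85): V_dd = e^(−0.06)·[0.3237·6.3900 + 0.6763·0.0000] = 1.9478
Node u (S = 119): V_u = e^(−0.06)·[0.3237·81.8412 + 0.6763·22.3412] = 39.1772
Node d (S = 76.5): V_d = e^(−0.06)·[0.3237·22.3412 + 0.6763·1.9478] = 8.0508
Node 0 (S = 85): V_0 = e^(−0.06)·[0.3237·39.1772 + 0.6763·8.0508] = 17.0700

17.07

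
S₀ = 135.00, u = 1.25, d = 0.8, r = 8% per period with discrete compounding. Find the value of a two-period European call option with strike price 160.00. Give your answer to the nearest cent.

Risk-neutral probability p = (1 + 0.08 − 0.8)/(1.25 − 0.8) = 0.2800/0.4500 = 0.6222
Terminal stock prices: S_uu = 210.9, S_ud = 135, S_dd = 86.4
Terminal payoffs (S − K): max(50.94, 0) = 50.94, max(-25, 0) = 0, max(-73.6, 0) = 0
Node u (S = 168.8): V_u = 1/1.08·[0.6222·50.9375 + 0.3778·0.0000] = 29.3467
Node d (S = 108): V_d = 1/1.08·[0.6222·0.0000 + 0.3778·0.0000] = 0.0000
Node 0 (S = 135): V_0 = 1/1.08·[0.6222·29.3467 + 0.3778·0.0000] = 16.9076

16.91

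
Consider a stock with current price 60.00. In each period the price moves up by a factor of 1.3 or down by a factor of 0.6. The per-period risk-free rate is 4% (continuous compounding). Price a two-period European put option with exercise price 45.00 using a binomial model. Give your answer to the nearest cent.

Risk-neutral probability p = (e^0.04 − 0.6)/(1.3 − 0.6) = 0.4408/0.7000 = 0.6297
Terminal stock prices: S_uu = 101.4, S_ud = 46.8, S_dd = 21.6
Terminal payoffs (K − S): max(-56.4, 0) = 0, max(-1.8, 0) = 0, max(23.4, 0) = 23.4
Node u (S = 78): V_u = e^(−0.04)·[0.6297·0.0000 + 0.3703·0.0000] = 0.0000
Node d (S = 36): V_d = e^(−0.04)·[0.6297·0.0000 + 0.3703·23.4000] = 8.3246
Node 0 (S = 60): V_0 = e^(−0.04)·[0.6297·0.0000 + 0.3703·8.3246] = 2.9615

2.96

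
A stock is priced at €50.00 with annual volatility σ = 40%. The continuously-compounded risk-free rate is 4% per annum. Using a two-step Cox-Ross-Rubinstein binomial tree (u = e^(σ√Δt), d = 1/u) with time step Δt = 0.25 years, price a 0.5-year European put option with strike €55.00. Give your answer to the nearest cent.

CRR parameters: u = e^(σ√Δt) = e^(0.4·√0.25) = 1.2214, d = 1/u = 0.8187
Per-period rate: rΔt = 0.04·0.25 = 0.01, so R = e^0.01 = 1.0101
Risk-neutral probability p = (e^0.01 − 0.8187)/(1.2214 − 0.8187) = 0.1913/0.4027 = 0.4751
Terminal stock prices: S_uu = 74.59, S_ud = 50, S_dd = 33.52
Terminal payoffs (K − S): max(-19.59, 0) = 0, max(5, 0) = 5, max(21.48, 0) = 21.48
Node u (S = 61.07): V_u = e^(−0.01)·[0.4751·0.0000 + 0.5249·5.0000] = 2.5983
Node d (S = 40.94): V_d = e^(−0.01)·[0.4751·5.0000 + 0.5249·21.4840] = 13.5162
Node 0 (S = 50): V_0 = e^(−0.01)·[0.4751·2.5983 + 0.5249·13.5162] = 8.2459

€8.25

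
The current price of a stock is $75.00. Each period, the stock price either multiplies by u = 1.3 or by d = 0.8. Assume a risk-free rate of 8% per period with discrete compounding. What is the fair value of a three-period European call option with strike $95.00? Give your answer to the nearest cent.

Risk-neutral probability p = (1 + 0.08 − 0.8)/(1.3 − 0.8) = 0.2800/0.5000 = 0.5600
Terminal stock prices: S_uuu = 164.8, S_uud = 101.4, S_udd = 62.4, S_ddd = 38.4
Terminal payoffs (S − K): max(69.78, 0) = 69.78, max(6.4, 0) = 6.4, max(-32.6, 0) = 0, max(-56.6, 0) = 0
Node uu (S = 126.8): V_uu = 1/1.08·[0.5600·69.7750 + 0.4400·6.4000] = 38.7870
Node ud (S = 78): V_ud = 1/1.08·[0.5600·6.4000 + 0.4400·0.0000] = 3.3185
Node dd (S = 48): V_dd = 1/1.08·[0.5600·0.0000 + 0.4400·0.0000] = 0.0000
Node u (S = 97.5): V_u = 1/1.08·[0.5600·38.7870 + 0.4400·3.3185] = 21.4638
Node d (S = 60): V_d = 1/1.08·[0.5600·3.3185 + 0.4400·0.0000] = 1.7207
Node 0 (S = 75): V_0 = 1/1.08·[0.5600·21.4638 + 0.4400·1.7207] = 11.8304

$11.83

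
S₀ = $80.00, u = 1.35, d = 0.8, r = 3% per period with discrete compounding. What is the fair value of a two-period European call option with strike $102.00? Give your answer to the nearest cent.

Risk-neutral probability p = (1 + 0.03 − 0.8)/(1.35 − 0.8) = 0.2300/0.5500 = 0.4182
Terminal stock prices: S_uu = 145.8, S_ud = 86.4, S_dd = 51.2
Terminal payoffs (S − K): max(43.8, 0) = 43.8, max(-15.6, 0) = 0, max(-50.8, 0) = 0
Node u (S = 108): V_u = 1/1.03·[0.4182·43.8000 + 0.5818·0.0000] = 17.7829
Node d (S = 64): V_d = 1/1.03·[0.4182·0.0000 + 0.5818·0.0000] = 0.0000
Node 0 (S = 80): V_0 = 1/1.03·[0.4182·17.7829 + 0.5818·0.0000] = 7.2199

$7.22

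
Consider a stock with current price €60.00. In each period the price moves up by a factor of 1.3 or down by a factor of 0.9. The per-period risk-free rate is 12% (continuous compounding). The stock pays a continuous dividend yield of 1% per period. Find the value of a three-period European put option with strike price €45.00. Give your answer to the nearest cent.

Per-period risk-free factor R = e^0.12 = 1.1275; dividend-adjusted growth = e^(0.12−0.01) = 1.1163.
Risk-neutral probability p = (1.1163 − 0.9)/(1.3 − 0.9) = 0.2163/0.4000 = 0.5407
Terminal stock prices: S_uuu = 131.8, S_uud = 91.26, S_udd = 63.18, S_ddd = 43.74
Terminal payoffs (K − S): max(-86.82, 0) = 0, max(-46.26, 0) = 0, max(-18.18, 0) = 0, max(1.26, 0) = 1.26
Node uu (S = 101.4): V_uu = e^(−0.12)·[0.5407·0.0000 + 0.4593·0.0000] = 0.0000
Node ud (S = 70.2): V_ud = e^(−0.12)·[0.5407·0.0000 + 0.4593·0.0000] = 0.0000
Node dd (S = 48.6): V_dd = e^(−0.12)·[0.5407·0.0000 + 0.4593·1.2600] = 0.5133
Node u (S = 78): V_u = e^(−0.12)·[0.5407·0.0000 + 0.4593·0.0000] = 0.0000
Node d (S = 54): V_d = e^(−0.12)·[0.5407·0.0000 + 0.4593·0.5133] = 0.2091
Node 0 (S = 60): V_0 = e^(−0.12)·[0.5407·0.0000 + 0.4593·0.2091] = 0.0852

€0.09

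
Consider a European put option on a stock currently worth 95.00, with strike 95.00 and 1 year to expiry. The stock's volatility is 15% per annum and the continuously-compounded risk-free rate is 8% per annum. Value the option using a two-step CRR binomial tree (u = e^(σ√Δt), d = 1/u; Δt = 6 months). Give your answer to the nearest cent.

1.88

CRR parameters: u = e^(σ√Δt) = e^(0.15·√0.5) = 1.1119, d = 1/u = 0.8994
Per-period rate: rΔt = 0.08·0.5 = 0.04, so R = e^0.04 = 1.0408
Risk-neutral probability p = (e^0.04 − 0.8994)/(1.1119 − 0.8994) = 0.1414/0.2125 = 0.6655
Terminal stock prices: S_uu = 117.4, S_ud = 95, S_dd = 76.84
Terminal payoffs (K − S): max(-22.45, 0) = 0, max(0, 0) = 0, max(18.16, 0) = 18.16
Node u (S = 105.6): V_u = e^(−0.04)·[0.6655·0.0000 + 0.3345·0.0000] = 0.0000
Node d (S = 85.44): V_d = e^(−0.04)·[0.6655·0.0000 + 0.3345·18.1585] = 5.8353
Node 0 (S = 95): V_0 = e^(−0.04)·[0.6655·0.0000 + 0.3345·5.8353] = 1.8752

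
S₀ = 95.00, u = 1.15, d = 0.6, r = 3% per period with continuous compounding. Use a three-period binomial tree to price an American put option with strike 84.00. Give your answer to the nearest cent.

Risk-neutral probability p = (e^0.03 − 0.6)/(1.15 − 0.6) = 0.4305/0.5500 = 0.7826
Terminal stock prices: S_uuu = 144.5, S_uud = 75.38, S_udd = 39.33, S_ddd = 20.52
Terminal payoffs (K − S): max(-60.48, 0) = 0, max(8.618, 0) = 8.618, max(44.67, 0) = 44.67, max(63.48, 0) = 63.48
Node uu (S = 125.6): continuation = e^(−0.03)·[0.7826·0.0000 + 0.2174·8.6175] = 1.8177; exercise value = 0.0000 ≤ continuation, so V_uu = 1.8177
Node ud (S = 65.55): continuation = e^(−0.03)·[0.7826·8.6175 + 0.2174·44.6700] = 15.9674; exercise value = 18.4500 > continuation, so V_ud = 18.4500 (exercise)
Node dd (S = 34.2): continuation = e^(−0.03)·[0.7826·44.6700 + 0.2174·63.4800] = 47.3174; exercise value = 49.8000 > continuation, so V_dd = 49.8000 (exercise)
Node u (S = 109.2): continuation = e^(−0.03)·[0.7826·1.8177 + 0.2174·18.4500] = 5.2723; exercise value = 0.0000 ≤ continuation, so V_u = 5.2723
Node d (S = 57): continuation = e^(−0.03)·[0.7826·18.4500 + 0.2174·49.8000] = 24.5174; exercise value = 27.0000 > continuation, so V_d = 27.0000 (exercise)
Node 0 (S = 95): continuation = e^(−0.03)·[0.7826·5.2723 + 0.2174·27.0000] = 9.6995; exercise value = 0.0000 ≤ continuation, so V_0 = 9.6995

9.70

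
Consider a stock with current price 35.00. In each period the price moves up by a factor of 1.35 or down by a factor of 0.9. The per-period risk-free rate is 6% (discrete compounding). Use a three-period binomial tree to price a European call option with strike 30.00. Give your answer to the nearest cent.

Risk-neutral probability p = (1 + 0.06 − 0.9)/(1.35 − 0.9) = 0.1600/0.4500 = 0.3556
Terminal stock prices: S_uuu = 86.11, S_uud = 57.41, S_udd = 38.27, S_ddd = 25.52
Terminal payoffs (S − K): max(56.11, 0) = 56.11, max(27.41, 0) = 27.41, max(8.273, 0) = 8.273, max(-4.485, 0) = 0
Node uu (S = 63.79): V_uu = 1/1.06·[0.3556·56.1131 + 0.6444·27.4088] = 35.4856
Node ud (S = 42.52): V_ud = 1/1.06·[0.3556·27.4088 + 0.6444·8.2725] = 14.2231
Node dd (S = 28.35): V_dd = 1/1.06·[0.3556·8.2725 + 0.6444·0.0000] = 2.7748
Node u (S = 47.25): V_u = 1/1.06·[0.3556·35.4856 + 0.6444·14.2231] = 20.5501
Node d (S = 31.5): V_d = 1/1.06·[0.3556·14.2231 + 0.6444·2.7748] = 6.4579
Node 0 (S = 35): V_0 = 1/1.06·[0.3556·20.5501 + 0.6444·6.4579] = 10.8193

10.82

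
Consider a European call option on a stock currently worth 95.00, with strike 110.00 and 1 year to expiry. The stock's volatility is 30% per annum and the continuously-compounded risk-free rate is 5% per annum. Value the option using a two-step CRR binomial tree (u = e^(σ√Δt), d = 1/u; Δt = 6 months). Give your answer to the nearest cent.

CRR parameters: u = e^(σ√Δt) = e^(0.3·√0.5) = 1.2363, d = 1/u = 0.8089
Per-period rate: rΔt = 0.05·0.5 = 0.025, so R = e^0.025 = 1.0253
Risk-neutral probability p = (e^0.025 − 0.8089)/(1.2363 − 0.8089) = 0.2165/0.4275 = 0.5064
Terminal stock prices: S_uu = 145.2, S_ud = 95, S_dd = 62.15
Terminal payoffs (S − K): max(35.2, 0) = 35.2, max(-15, 0) = 0, max(-47.85, 0) = 0
Node u (S = 117.4): V_u = e^(−0.025)·[0.5064·35.2042 + 0.4936·0.0000] = 17.3868
Node d (S = 76.84): V_d = e^(−0.025)·[0.5064·0.0000 + 0.4936·0.0000] = 0.0000
Node 0 (S = 95): V_0 = e^(−0.025)·[0.5064·17.3868 + 0.4936·0.0000] = 8.5871

8.59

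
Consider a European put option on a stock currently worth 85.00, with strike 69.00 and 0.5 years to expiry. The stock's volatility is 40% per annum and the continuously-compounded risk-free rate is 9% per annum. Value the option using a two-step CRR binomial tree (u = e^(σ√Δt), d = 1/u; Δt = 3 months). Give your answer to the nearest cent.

CRR parameters: u = e^(σ√Δt) = e^(0.4·√0.25) = 1.2214, d = 1/u = 0.8187
Per-period rate: rΔt = 0.09·0.25 = 0.0225, so R = e^0.0225 = 1.0228
Risk-neutral probability p = (e^0.0225 − 0.8187)/(1.2214 − 0.8187) = 0.2040/0.4027 = 0.5067
Terminal stock prices: S_uu = 126.8, S_ud = 85, S_dd = 56.98
Terminal payoffs (K − S): max(-57.81, 0) = 0, max(-16, 0) = 0, max(12.02, 0) = 12.02
Node u (S = 103.8): V_u = e^(−0.0225)·[0.5067·0.0000 + 0.4933·0.0000] = 0.0000
Node d (S = 69.59): V_d = e^(−0.0225)·[0.5067·0.0000 + 0.4933·12.0228] = 5.7992
Node 0 (S = 85): V_0 = e^(−0.0225)·[0.5067·0.0000 + 0.4933·5.7992] = 2.7972

2.80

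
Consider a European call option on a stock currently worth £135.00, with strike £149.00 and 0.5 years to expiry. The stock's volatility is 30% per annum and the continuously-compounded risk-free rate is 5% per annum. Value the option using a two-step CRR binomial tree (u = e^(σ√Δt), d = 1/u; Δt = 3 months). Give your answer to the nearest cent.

CRR parameters: u = e^(σ√Δt) = e^(0.3·√0.25) = 1.1618, d = 1/u = 0.8607
Per-period rate: rΔt = 0.05·0.25 = 0.0125, so R = e^0.0125 = 1.0126
Risk-neutral probability p = (e^0.0125 − 0.8607)/(1.1618 − 0.8607) = 0.1519/0.3011 = 0.5043
Terminal stock prices: S_uu = 182.2, S_ud = 135, S_dd = 100
Terminal payoffs (S − K): max(33.23, 0) = 33.23, max(-14, 0) = 0, max(-48.99, 0) = 0
Node u (S = 156.8): V_u = e^(−0.0125)·[0.5043·33.2309 + 0.4957·0.0000] = 16.5515
Node d (S = 116.2): V_d = e^(−0.0125)·[0.5043·0.0000 + 0.4957·0.0000] = 0.0000
Node 0 (S = 135): V_0 = e^(−0.0125)·[0.5043·16.5515 + 0.4957·0.0000] = 8.2439

£8.24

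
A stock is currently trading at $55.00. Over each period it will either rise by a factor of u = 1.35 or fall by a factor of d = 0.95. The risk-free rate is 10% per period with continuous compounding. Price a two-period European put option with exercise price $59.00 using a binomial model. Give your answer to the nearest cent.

$2.87

Risk-neutral probability p = (e^0.1 − 0.95)/(1.35 − 0.95) = 0.1552/0.4000 = 0.3879
Terminal stock prices: S_uu = 100.2, S_ud = 70.54, S_dd = 49.64
Terminal payoffs (K − S): max(-41.24, 0) = 0, max(-11.54, 0) = 0, max(9.363, 0) = 9.363
Node u (S = 74.25): V_u = e^(−0.1)·[0.3879·0.0000 + 0.6121·0.0000] = 0.0000
Node d (S = 52.25): V_d = e^(−0.1)·[0.3879·0.0000 + 0.6121·9.3625] = 5.1852
Node 0 (S = 55): V_0 = e^(−0.1)·[0.3879·0.0000 + 0.6121·5.1852] = 2.8717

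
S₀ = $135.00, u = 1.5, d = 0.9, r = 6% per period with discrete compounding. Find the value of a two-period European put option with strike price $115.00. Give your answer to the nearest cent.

Risk-neutral probability p = (1 + 0.06 − 0.9)/(1.5 − 0.9) = 0.1600/0.6000 = 0.2667
Terminal stock prices: S_uu = 303.8, S_ud = 182.2, S_dd = 109.4
Terminal payoffs (K − S): max(-188.8, 0) = 0, max(-67.25, 0) = 0, max(5.65, 0) = 5.65
Node u (S = 202.5): V_u = 1/1.06·[0.2667·0.0000 + 0.7333·0.0000] = 0.0000
Node d (S = 121.5): V_d = 1/1.06·[0.2667·0.0000 + 0.7333·5.6500] = 3.9088
Node 0 (S = 135): V_0 = 1/1.06·[0.2667·0.0000 + 0.7333·3.9088] = 2.7042

$2.70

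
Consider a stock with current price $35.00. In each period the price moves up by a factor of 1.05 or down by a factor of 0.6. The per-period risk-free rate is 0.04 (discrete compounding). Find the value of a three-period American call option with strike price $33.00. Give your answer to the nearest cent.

Risk-neutral probability p = (1 + 0.04 − 0.6)/(1.05 − 0.6) = 0.4400/0.4500 = 0.9778
Terminal stock prices: S_uuu = 40.52, S_uud = 23.15, S_udd = 13.23, S_ddd = 7.56
Terminal payoffs (S − K): max(7.517, 0) = 7.517, max(-9.848, 0) = 0, max(-19.77, 0) = 0, max(-25.44, 0) = 0
Node uu (S = 38.59): continuation = 1/1.04·[0.9778·7.5169 + 0.0222·0.0000] = 7.0671; exercise value = 5.5875 ≤ continuation, so V_uu = 7.0671
Node ud (S = 22.05): continuation = 1/1.04·[0.9778·0.0000 + 0.0222·0.0000] = 0.0000; exercise value = 0.0000 ≤ continuation, so V_ud = 0.0000
Node dd (S = 12.6): continuation = 1/1.04·[0.9778·0.0000 + 0.0222·0.0000] = 0.0000; exercise value = 0.0000 ≤ continuation, so V_dd = 0.0000
Node u (S = 36.75): continuation = 1/1.04·[0.9778·7.0671 + 0.0222·0.0000] = 6.6443; exercise value = 3.7500 ≤ continuation, so V_u = 6.6443
Node d (S = 21): continuation = 1/1.04·[0.9778·0.0000 + 0.0222·0.0000] = 0.0000; exercise value = 0.0000 ≤ continuation, so V_d = 0.0000
Node 0 (S = 35): continuation = 1/1.04·[0.9778·6.6443 + 0.0222·0.0000] = 6.2468; exercise value = 2.0000 ≤ continuation, so V_0 = 6.2468

$6.25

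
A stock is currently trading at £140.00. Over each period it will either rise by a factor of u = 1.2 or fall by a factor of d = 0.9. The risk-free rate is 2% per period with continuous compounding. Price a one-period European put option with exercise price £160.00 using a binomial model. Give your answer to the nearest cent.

Risk-neutral probability p = (e^0.02 − 0.9)/(1.2 − 0.9) = 0.1202/0.3000 = 0.4007
Terminal stock prices: S_u = 168, S_d = 126
Terminal payoffs (K − S): max(-8, 0) = 0, max(34, 0) = 34
Node 0 (S = 140): V_0 = e^(−0.02)·[0.4007·0.0000 + 0.5993·34.0000] = 19.9737

£19.97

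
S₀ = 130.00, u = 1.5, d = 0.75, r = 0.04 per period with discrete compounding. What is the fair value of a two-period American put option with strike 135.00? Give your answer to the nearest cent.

Risk-neutral probability p = (1 + 0.04 − 0.75)/(1.5 − 0.75) = 0.2900/0.7500 = 0.3867
Terminal stock prices: S_uu = 292.5, S_ud = 146.2, S_dd = 73.12
Terminal payoffs (K − S): max(-157.5, 0) = 0, max(-11.25, 0) = 0, max(61.88, 0) = 61.88
Node u (S = 195): continuation = 1/1.04·[0.3867·0.0000 + 0.6133·0.0000] = 0.0000; exercise value = 0.0000 ≤ continuation, so V_u = 0.0000
Node d (S = 97.5): continuation = 1/1.04·[0.3867·0.0000 + 0.6133·61.8750] = 36.4904; exercise value = 37.5000 > continuation, so V_d = 37.5000 (exercise)
Node 0 (S = 130): continuation = 1/1.04·[0.3867·0.0000 + 0.6133·37.5000] = 22.1154; exercise value = 5.0000 ≤ continuation, so V_0 = 22.1154

22.12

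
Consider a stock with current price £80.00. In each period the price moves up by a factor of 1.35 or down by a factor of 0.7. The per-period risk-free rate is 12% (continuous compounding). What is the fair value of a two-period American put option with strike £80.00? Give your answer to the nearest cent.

Risk-neutral probability p = (e^0.12 − 0.7)/(1.35 − 0.7) = 0.4275/0.6500 = 0.6577
Terminal stock prices: S_uu = 145.8, S_ud = 75.6, S_dd = 39.2
Terminal payoffs (K − S): max(-65.8, 0) = 0, max(4.4, 0) = 4.4, max(40.8, 0) = 40.8
Node u (S = 108): continuation = e^(−0.12)·[0.6577·0.0000 + 0.3423·4.4000] = 1.3359; exercise value = 0.0000 ≤ continuation, so V_u = 1.3359
Node d (S = 56): continuation = e^(−0.12)·[0.6577·4.4000 + 0.3423·40.8000] = 14.9536; exercise value = 24.0000 > continuation, so V_d = 24.0000 (exercise)
Node 0 (S = 80): continuation = e^(−0.12)·[0.6577·1.3359 + 0.3423·24.0000] = 8.0657; exercise value = 0.0000 ≤ continuation, so V_0 = 8.0657

£8.07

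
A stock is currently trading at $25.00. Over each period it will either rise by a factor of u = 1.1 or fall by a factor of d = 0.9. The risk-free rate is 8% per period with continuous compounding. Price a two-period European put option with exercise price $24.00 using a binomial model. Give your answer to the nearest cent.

$0.02

Risk-neutral probability p = (e^0.08 − 0.9)/(1.1 − 0.9) = 0.1833/0.2000 = 0.9164
Terminal stock prices: S_uu = 30.25, S_ud = 24.75, S_dd = 20.25
Terminal payoffs (K − S): max(-6.25, 0) = 0, max(-0.75, 0) = 0, max(3.75, 0) = 3.75
Node u (S = 27.5): V_u = e^(−0.08)·[0.9164·0.0000 + 0.0836·0.0000] = 0.0000
Node d (S = 22.5): V_d = e^(−0.08)·[0.9164·0.0000 + 0.0836·3.7500] = 0.2893
Node 0 (S = 25): V_0 = e^(−0.08)·[0.9164·0.0000 + 0.0836·0.2893] = 0.0223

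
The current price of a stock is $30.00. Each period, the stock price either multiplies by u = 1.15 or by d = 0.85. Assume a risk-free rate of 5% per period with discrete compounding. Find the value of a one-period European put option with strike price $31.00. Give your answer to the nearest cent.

$1.75

Risk-neutral probability p = (1 + 0.05 − 0.85)/(1.15 − 0.85) = 0.2000/0.3000 = 0.6667
Terminal stock prices: S_u = 34.5, S_d = 25.5
Terminal payoffs (K − S): max(-3.5, 0) = 0, max(5.5, 0) = 5.5
Node 0 (S = 30): V_0 = 1/1.05·[0.6667·0.0000 + 0.3333·5.5000] = 1.7460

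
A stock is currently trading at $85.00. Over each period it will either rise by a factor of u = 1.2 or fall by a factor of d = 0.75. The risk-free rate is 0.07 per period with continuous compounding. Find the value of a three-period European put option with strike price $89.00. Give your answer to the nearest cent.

Risk-neutral probability p = (e^0.07 − 0.75)/(1.2 − 0.75) = 0.3225/0.4500 = 0.7167
Terminal stock prices: S_uuu = 146.9, S_uud = 91.8, S_udd = 57.38, S_ddd = 35.86
Terminal payoffs (K − S): max(-57.88, 0) = 0, max(-2.8, 0) = 0, max(31.62, 0) = 31.62, max(53.14, 0) = 53.14
Node uu (S = 122.4): V_uu = e^(−0.07)·[0.7167·0.0000 + 0.2833·0.0000] = 0.0000
Node ud (S = 76.5): V_ud = e^(−0.07)·[0.7167·0.0000 + 0.2833·31.6250] = 8.3541
Node dd (S = 47.81): V_dd = e^(−0.07)·[0.7167·31.6250 + 0.2833·53.1406] = 35.1705
Node u (S = 102): V_u = e^(−0.07)·[0.7167·0.0000 + 0.2833·8.3541] = 2.2068
Node d (S = 63.75): V_d = e^(−0.07)·[0.7167·8.3541 + 0.2833·35.1705] = 14.8732
Node 0 (S = 85): V_0 = e^(−0.07)·[0.7167·2.2068 + 0.2833·14.8732] = 5.4036

$5.40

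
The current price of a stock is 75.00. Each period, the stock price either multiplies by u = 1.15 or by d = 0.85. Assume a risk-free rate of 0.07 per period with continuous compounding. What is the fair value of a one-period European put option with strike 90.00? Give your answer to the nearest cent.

8.92

Risk-neutral probability p = (e^0.07 − 0.85)/(1.15 − 0.85) = 0.2225/0.3000 = 0.7417
Terminal stock prices: S_u = 86.25, S_d = 63.75
Terminal payoffs (K − S): max(3.75, 0) = 3.75, max(26.25, 0) = 26.25
Node 0 (S = 75): V_0 = e^(−0.07)·[0.7417·3.7500 + 0.2583·26.2500] = 8.9154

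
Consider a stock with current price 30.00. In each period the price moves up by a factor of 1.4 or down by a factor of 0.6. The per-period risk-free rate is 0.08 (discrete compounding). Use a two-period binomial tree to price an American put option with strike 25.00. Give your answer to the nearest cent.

2.59

Risk-neutral probability p = (1 + 0.08 − 0.6)/(1.4 − 0.6) = 0.4800/0.8000 = 0.6000
Terminal stock prices: S_uu = 58.8, S_ud = 25.2, S_dd = 10.8
Terminal payoffs (K − S): max(-33.8, 0) = 0, max(-0.2, 0) = 0, max(14.2, 0) = 14.2
Node u (S = 42): continuation = 1/1.08·[0.6000·0.0000 + 0.4000·0.0000] = 0.0000; exercise value = 0.0000 ≤ continuation, so V_u = 0.0000
Node d (S = 18): continuation = 1/1.08·[0.6000·0.0000 + 0.4000·14.2000] = 5.2593; exercise value = 7.0000 > continuation, so V_d = 7.0000 (exercise)
Node 0 (S = 30): continuation = 1/1.08·[0.6000·0.0000 + 0.4000·7.0000] = 2.5926; exercise value = 0.0000 ≤ continuation, so V_0 = 2.5926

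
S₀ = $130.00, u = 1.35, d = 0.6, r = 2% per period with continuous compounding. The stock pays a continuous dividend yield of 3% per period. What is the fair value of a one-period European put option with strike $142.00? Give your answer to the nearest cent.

Per-period risk-free factor R = e^0.02 = 1.0202; dividend-adjusted growth = e^(0.02−0.03) = 0.9900.
Risk-neutral probability p = (0.9900 − 0.6)/(1.35 − 0.6) = 0.3900/0.7500 = 0.5201
Terminal stock prices: S_u = 175.5, S_d = 78
Terminal payoffs (K − S): max(-33.5, 0) = 0, max(64, 0) = 64
Node 0 (S = 130): V_0 = e^(−0.02)·[0.5201·0.0000 + 0.4799·64.0000] = 30.1075

$30.11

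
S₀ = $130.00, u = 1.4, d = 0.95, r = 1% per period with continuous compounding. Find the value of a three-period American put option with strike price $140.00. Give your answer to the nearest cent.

$18.02

Risk-neutral probability p = (e^0.01 − 0.95)/(1.4 − 0.95) = 0.0601/0.4500 = 0.1334
Terminal stock prices: S_uuu = 356.7, S_uud = 242.1, S_udd = 164.3, S_ddd = 111.5
Terminal payoffs (K − S): max(-216.7, 0) = 0, max(-102.1, 0) = 0, max(-24.25, 0) = 0, max(28.54, 0) = 28.54
Node uu (S = 254.8): continuation = e^(−0.01)·[0.1334·0.0000 + 0.8666·0.0000] = 0.0000; exercise value = 0.0000 ≤ continuation, so V_uu = 0.0000
Node ud (S = 172.9): continuation = e^(−0.01)·[0.1334·0.0000 + 0.8666·0.0000] = 0.0000; exercise value = 0.0000 ≤ continuation, so V_ud = 0.0000
Node dd (S = 117.3): continuation = e^(−0.01)·[0.1334·0.0000 + 0.8666·28.5413] = 24.4865; exercise value = 22.6750 ≤ continuation, so V_dd = 24.4865
Node u (S = 182): continuation = e^(−0.01)·[0.1334·0.0000 + 0.8666·0.0000] = 0.0000; exercise value = 0.0000 ≤ continuation, so V_u = 0.0000
Node d (S = 123.5): continuation = e^(−0.01)·[0.1334·0.0000 + 0.8666·24.4865] = 21.0078; exercise value = 16.5000 ≤ continuation, so V_d = 21.0078
Node 0 (S = 130): continuation = e^(−0.01)·[0.1334·0.0000 + 0.8666·21.0078] = 18.0232; exercise value = 10.0000 ≤ continuation, so V_0 = 18.0232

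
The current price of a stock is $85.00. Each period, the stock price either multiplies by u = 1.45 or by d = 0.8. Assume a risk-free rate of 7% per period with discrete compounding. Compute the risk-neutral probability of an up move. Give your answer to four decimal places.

p = 0.4154

Risk-neutral probability p = (1 + 0.07 − 0.8)/(1.45 − 0.8) = 0.2700/0.6500 = 0.4154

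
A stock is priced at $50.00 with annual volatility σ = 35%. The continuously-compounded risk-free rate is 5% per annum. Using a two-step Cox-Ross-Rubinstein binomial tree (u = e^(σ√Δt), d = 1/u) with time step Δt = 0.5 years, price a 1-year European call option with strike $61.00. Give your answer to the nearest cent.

$4.78

CRR parameters: u = e^(σ√Δt) = e^(0.35·√0.5) = 1.2808, d = 1/u = 0.7808
Per-period rate: rΔt = 0.05·0.5 = 0.025, so R = e^0.025 = 1.0253
Risk-neutral probability p = (e^0.025 − 0.7808)/(1.2808 − 0.7808) = 0.2446/0.5000 = 0.4891
Terminal stock prices: S_uu = 82.02, S_ud = 50, S_dd = 30.48
Terminal payoffs (S − K): max(21.02, 0) = 21.02, max(-11, 0) = 0, max(-30.52, 0) = 0
Node u (S = 64.04): V_u = e^(−0.025)·[0.4891·21.0228 + 0.5109·0.0000] = 10.0277
Node d (S = 39.04): V_d = e^(−0.025)·[0.4891·0.0000 + 0.5109·0.0000] = 0.0000
Node 0 (S = 50): V_0 = e^(−0.025)·[0.4891·10.0277 + 0.5109·0.0000] = 4.7832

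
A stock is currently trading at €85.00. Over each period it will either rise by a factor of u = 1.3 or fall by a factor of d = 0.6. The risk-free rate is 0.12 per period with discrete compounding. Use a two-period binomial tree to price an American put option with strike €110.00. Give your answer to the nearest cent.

Risk-neutral probability p = (1 + 0.12 − 0.6)/(1.3 − 0.6) = 0.5200/0.7000 = 0.7429
Terminal stock prices: S_uu = 143.7, S_ud = 66.3, S_dd = 30.6
Terminal payoffs (K − S): max(-33.65, 0) = 0, max(43.7, 0) = 43.7, max(79.4, 0) = 79.4
Node u (S = 110.5): continuation = 1/1.12·[0.7429·0.0000 + 0.2571·43.7000] = 10.0332; exercise value = 0.0000 ≤ continuation, so V_u = 10.0332
Node d (S = 51): continuation = 1/1.12·[0.7429·43.7000 + 0.2571·79.4000] = 47.2143; exercise value = 59.0000 > continuation, so V_d = 59.0000 (exercise)
Node 0 (S = 85): continuation = 1/1.12·[0.7429·10.0332 + 0.2571·59.0000] = 20.2006; exercise value = 25.0000 > continuation, so V_0 = 25.0000 (exercise)

€25.00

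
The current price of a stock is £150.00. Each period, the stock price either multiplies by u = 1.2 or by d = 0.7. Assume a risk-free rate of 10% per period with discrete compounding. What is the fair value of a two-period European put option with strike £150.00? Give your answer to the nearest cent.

£8.88

Risk-neutral probability p = (1 + 0.1 − 0.7)/(1.2 − 0.7) = 0.4000/0.5000 = 0.8000
Terminal stock prices: S_uu = 216, S_ud = 126, S_dd = 73.5
Terminal payoffs (K − S): max(-66, 0) = 0, max(24, 0) = 24, max(76.5, 0) = 76.5
Node u (S = 180): V_u = 1/1.1·[0.8000·0.0000 + 0.2000·24.0000] = 4.3636
Node d (S = 105): V_d = 1/1.1·[0.8000·24.0000 + 0.2000·76.5000] = 31.3636
Node 0 (S = 150): V_0 = 1/1.1·[0.8000·4.3636 + 0.2000·31.3636] = 8.8760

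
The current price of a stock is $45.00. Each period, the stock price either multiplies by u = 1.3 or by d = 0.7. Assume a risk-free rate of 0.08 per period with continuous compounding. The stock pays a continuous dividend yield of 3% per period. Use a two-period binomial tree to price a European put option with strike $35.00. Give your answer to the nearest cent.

$1.90

Per-period risk-free factor R = e^0.08 = 1.0833; dividend-adjusted growth = e^(0.08−0.03) = 1.0513.
Risk-neutral probability p = (1.0513 − 0.7)/(1.3 − 0.7) = 0.3513/0.6000 = 0.5855
Terminal stock prices: S_uu = 76.05, S_ud = 40.95, S_dd = 22.05
Terminal payoffs (K − S): max(-41.05, 0) = 0, max(-5.95, 0) = 0, max(12.95, 0) = 12.95
Node u (S = 58.5): V_u = e^(−0.08)·[0.5855·0.0000 + 0.4145·0.0000] = 0.0000
Node d (S = 31.5): V_d = e^(−0.08)·[0.5855·0.0000 + 0.4145·12.9500] = 4.9557
Node 0 (S = 45): V_0 = e^(−0.08)·[0.5855·0.0000 + 0.4145·4.9557] = 1.8964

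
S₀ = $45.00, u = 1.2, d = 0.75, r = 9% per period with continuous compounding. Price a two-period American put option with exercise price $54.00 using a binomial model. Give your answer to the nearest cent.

$9.00

Risk-neutral probability p = (e^0.09 − 0.75)/(1.2 − 0.75) = 0.3442/0.4500 = 0.7648
Terminal stock prices: S_uu = 64.8, S_ud = 40.5, S_dd = 25.31
Terminal payoffs (K − S): max(-10.8, 0) = 0, max(13.5, 0) = 13.5, max(28.69, 0) = 28.69
Node u (S = 54): continuation = e^(−0.09)·[0.7648·0.0000 + 0.2352·13.5000] = 2.9015; exercise value = 0.0000 ≤ continuation, so V_u = 2.9015
Node d (S = 33.75): continuation = e^(−0.09)·[0.7648·13.5000 + 0.2352·28.6875] = 15.6023; exercise value = 20.2500 > continuation, so V_d = 20.2500 (exercise)
Node 0 (S = 45): continuation = e^(−0.09)·[0.7648·2.9015 + 0.2352·20.2500] = 6.3805; exercise value = 9.0000 > continuation, so V_0 = 9.0000 (exercise)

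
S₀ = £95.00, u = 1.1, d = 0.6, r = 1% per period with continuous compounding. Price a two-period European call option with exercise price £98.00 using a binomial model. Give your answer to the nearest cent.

£11.17

Risk-neutral probability p = (e^0.01 − 0.6)/(1.1 − 0.6) = 0.4101/0.5000 = 0.8201
Terminal stock prices: S_uu = 115, S_ud = 62.7, S_dd = 34.2
Terminal payoffs (S − K): max(16.95, 0) = 16.95, max(-35.3, 0) = 0, max(-63.8, 0) = 0
Node u (S = 104.5): V_u = e^(−0.01)·[0.8201·16.9500 + 0.1799·0.0000] = 13.7624
Node d (S = 57): V_d = e^(−0.01)·[0.8201·0.0000 + 0.1799·0.0000] = 0.0000
Node 0 (S = 95): V_0 = e^(−0.01)·[0.8201·13.7624 + 0.1799·0.0000] = 11.1742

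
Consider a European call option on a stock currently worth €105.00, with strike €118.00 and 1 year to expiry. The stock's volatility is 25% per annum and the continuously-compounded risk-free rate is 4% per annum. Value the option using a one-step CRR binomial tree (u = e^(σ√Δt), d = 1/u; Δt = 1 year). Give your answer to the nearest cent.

€8.38

CRR parameters: u = e^(σ√Δt) = e^(0.25·√1) = 1.2840, d = 1/u = 0.7788
Per-period rate: rΔt = 0.04·1 = 0.04, so R = e^0.04 = 1.0408
Risk-neutral probability p = (e^0.04 − 0.7788)/(1.2840 − 0.7788) = 0.2620/0.5052 = 0.5186
Terminal stock prices: S_u = 134.8, S_d = 81.77
Terminal payoffs (S − K): max(16.82, 0) = 16.82, max(-36.23, 0) = 0
Node 0 (S = 105): V_0 = e^(−0.04)·[0.5186·16.8227 + 0.4814·0.0000] = 8.3822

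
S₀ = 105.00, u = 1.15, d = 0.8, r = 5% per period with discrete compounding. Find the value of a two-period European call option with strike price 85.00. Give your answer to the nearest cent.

Risk-neutral probability p = (1 + 0.05 − 0.8)/(1.15 − 0.8) = 0.2500/0.3500 = 0.7143
Terminal stock prices: S_uu = 138.9, S_ud = 96.6, S_dd = 67.2
Terminal payoffs (S − K): max(53.86, 0) = 53.86, max(11.6, 0) = 11.6, max(-17.8, 0) = 0
Node u (S = 120.7): V_u = 1/1.05·[0.7143·53.8625 + 0.2857·11.6000] = 39.7976
Node d (S = 84): V_d = 1/1.05·[0.7143·11.6000 + 0.2857·0.0000] = 7.8912
Node 0 (S = 105): V_0 = 1/1.05·[0.7143·39.7976 + 0.2857·7.8912] = 29.2205

29.22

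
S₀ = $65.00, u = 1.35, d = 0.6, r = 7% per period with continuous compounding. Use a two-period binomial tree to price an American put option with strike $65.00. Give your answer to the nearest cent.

$11.47

Risk-neutral probability p = (e^0.07 − 0.6)/(1.35 − 0.6) = 0.4725/0.7500 = 0.6300
Terminal stock prices: S_uu = 118.5, S_ud = 52.65, S_dd = 23.4
Terminal payoffs (K − S): max(-53.46, 0) = 0, max(12.35, 0) = 12.35, max(41.6, 0) = 41.6
Node u (S = 87.75): continuation = e^(−0.07)·[0.6300·0.0000 + 0.3700·12.3500] = 4.2604; exercise value = 0.0000 ≤ continuation, so V_u = 4.2604
Node d (S = 39): continuation = e^(−0.07)·[0.6300·12.3500 + 0.3700·41.6000] = 21.6056; exercise value = 26.0000 > continuation, so V_d = 26.0000 (exercise)
Node 0 (S = 65): continuation = e^(−0.07)·[0.6300·4.2604 + 0.3700·26.0000] = 11.4720; exercise value = 0.0000 ≤ continuation, so V_0 = 11.4720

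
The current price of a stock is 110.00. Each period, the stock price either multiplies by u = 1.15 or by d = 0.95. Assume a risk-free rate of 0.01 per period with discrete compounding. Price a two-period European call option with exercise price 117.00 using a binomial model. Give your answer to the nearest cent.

3.82

Risk-neutral probability p = (1 + 0.01 − 0.95)/(1.15 − 0.95) = 0.0600/0.2000 = 0.3000
Terminal stock prices: S_uu = 145.5, S_ud = 120.2, S_dd = 99.27
Terminal payoffs (S − K): max(28.47, 0) = 28.47, max(3.175, 0) = 3.175, max(-17.73, 0) = 0
Node u (S = 126.5): V_u = 1/1.01·[0.3000·28.4750 + 0.7000·3.1750] = 10.6584
Node d (S = 104.5): V_d = 1/1.01·[0.3000·3.1750 + 0.7000·0.0000] = 0.9431
Node 0 (S = 110): V_0 = 1/1.01·[0.3000·10.6584 + 0.7000·0.9431] = 3.8195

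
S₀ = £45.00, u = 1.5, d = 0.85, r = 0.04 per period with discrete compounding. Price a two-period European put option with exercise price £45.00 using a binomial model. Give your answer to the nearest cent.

£5.78

Risk-neutral probability p = (1 + 0.04 − 0.85)/(1.5 − 0.85) = 0.1900/0.6500 = 0.2923
Terminal stock prices: S_uu = 101.2, S_ud = 57.38, S_dd = 32.51
Terminal payoffs (K − S): max(-56.25, 0) = 0, max(-12.38, 0) = 0, max(12.49, 0) = 12.49
Node u (S = 67.5): V_u = 1/1.04·[0.2923·0.0000 + 0.7077·0.0000] = 0.0000
Node d (S = 38.25): V_d = 1/1.04·[0.2923·0.0000 + 0.7077·12.4875] = 8.4974
Node 0 (S = 45): V_0 = 1/1.04·[0.2923·0.0000 + 0.7077·8.4974] = 5.7823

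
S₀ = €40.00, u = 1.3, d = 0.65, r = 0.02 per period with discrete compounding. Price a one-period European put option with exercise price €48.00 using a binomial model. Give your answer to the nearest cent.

Risk-neutral probability p = (1 + 0.02 − 0.65)/(1.3 − 0.65) = 0.3700/0.6500 = 0.5692
Terminal stock prices: S_u = 52, S_d = 26
Terminal payoffs (K − S): max(-4, 0) = 0, max(22, 0) = 22
Node 0 (S = 40): V_0 = 1/1.02·[0.5692·0.0000 + 0.4308·22.0000] = 9.2911

€9.29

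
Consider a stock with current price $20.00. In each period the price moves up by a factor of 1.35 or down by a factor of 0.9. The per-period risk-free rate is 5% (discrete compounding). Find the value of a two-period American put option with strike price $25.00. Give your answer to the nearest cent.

$5.00

Risk-neutral probability p = (1 + 0.05 − 0.9)/(1.35 − 0.9) = 0.1500/0.4500 = 0.3333
Terminal stock prices: S_uu = 36.45, S_ud = 24.3, S_dd = 16.2
Terminal payoffs (K − S): max(-11.45, 0) = 0, max(0.7, 0) = 0.7, max(8.8, 0) = 8.8
Node u (S = 27): continuation = 1/1.05·[0.3333·0.0000 + 0.6667·0.7000] = 0.4444; exercise value = 0.0000 ≤ continuation, so V_u = 0.4444
Node d (S = 18): continuation = 1/1.05·[0.3333·0.7000 + 0.6667·8.8000] = 5.8095; exercise value = 7.0000 > continuation, so V_d = 7.0000 (exercise)
Node 0 (S = 20): continuation = 1/1.05·[0.3333·0.4444 + 0.6667·7.0000] = 4.5855; exercise value = 5.0000 > continuation, so V_0 = 5.0000 (exercise)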